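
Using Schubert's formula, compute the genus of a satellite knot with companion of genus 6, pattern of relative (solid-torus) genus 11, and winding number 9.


Schubert: g(satellite) = g_rel(pattern) + |winding| * g(companion),
where g_rel(pattern) is the genus of the pattern relative to the solid torus.
= 11 + 9 * 6
= 11 + 54 = 65

65


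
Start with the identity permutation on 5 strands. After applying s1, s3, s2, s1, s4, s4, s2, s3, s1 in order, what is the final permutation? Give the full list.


Starting with identity [1, 2, 3, 4, 5].
Apply generators in sequence:
  After s1: [2, 1, 3, 4, 5]
  After s3: [2, 1, 4, 3, 5]
  After s2: [2, 4, 1, 3, 5]
  After s1: [4, 2, 1, 3, 5]
  After s4: [4, 2, 1, 5, 3]
  After s4: [4, 2, 1, 3, 5]
  After s2: [4, 1, 2, 3, 5]
  After s3: [4, 1, 3, 2, 5]
  After s1: [1, 4, 3, 2, 5]
Final permutation: [1, 4, 3, 2, 5]

[1, 4, 3, 2, 5]


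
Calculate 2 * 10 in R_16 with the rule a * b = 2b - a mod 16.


2 * 10 = 2*10 - 2 mod 16
= 20 - 2 mod 16
= 18 mod 16 = 2

2


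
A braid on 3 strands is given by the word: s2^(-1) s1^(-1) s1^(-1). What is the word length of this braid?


The word length counts the number of generators (including inverses).
Listing each generator: s2^(-1), s1^(-1), s1^(-1)
There are 3 generators in this braid word.

3


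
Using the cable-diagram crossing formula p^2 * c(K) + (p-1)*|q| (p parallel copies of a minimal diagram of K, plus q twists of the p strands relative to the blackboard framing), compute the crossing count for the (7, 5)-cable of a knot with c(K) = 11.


Step 1: Each of the c(K) crossings of the companion diagram becomes p*p = p^2 crossings among the p parallel strands, and each of the |q| twists s_1 s_2 ... s_(p-1) adds (p-1) crossings.
  Crossings = p^2 * c(K) + (p-1)*|q|
Step 2: = 7^2 * 11 + (7-1)*5
Step 3: = 49*11 + 6*5
Step 4: = 539 + 30 = 569

569


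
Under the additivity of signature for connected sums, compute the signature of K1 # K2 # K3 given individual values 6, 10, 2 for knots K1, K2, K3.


The signature is additive under connected sum.
signature(K1 # K2 # K3) = (6) + (10) + (2)
= 18

18


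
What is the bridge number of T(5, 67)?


The bridge number of T(p,q) is min(p,q).
min(5, 67) = 5

5


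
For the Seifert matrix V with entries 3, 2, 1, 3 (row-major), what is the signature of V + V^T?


Step 1: V + V^T = [[6, 3], [3, 6]]
Step 2: trace = 12, det = 27
Step 3: Discriminant = 12^2 - 4*27 = 36
Step 4: Eigenvalues: 9, 3
Step 5: Signature = (# positive eigenvalues) - (# negative eigenvalues) = 2

2


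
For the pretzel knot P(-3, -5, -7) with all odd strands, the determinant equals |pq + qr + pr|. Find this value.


Step 1: Compute pq + qr + pr.
pq = (-3)*(-5) = 15
qr = (-5)*(-7) = 35
pr = (-3)*(-7) = 21
pq + qr + pr = 15 + 35 + 21 = 71
Step 2: Take absolute value.
det(P(-3,-5,-7)) = |71| = 71

71


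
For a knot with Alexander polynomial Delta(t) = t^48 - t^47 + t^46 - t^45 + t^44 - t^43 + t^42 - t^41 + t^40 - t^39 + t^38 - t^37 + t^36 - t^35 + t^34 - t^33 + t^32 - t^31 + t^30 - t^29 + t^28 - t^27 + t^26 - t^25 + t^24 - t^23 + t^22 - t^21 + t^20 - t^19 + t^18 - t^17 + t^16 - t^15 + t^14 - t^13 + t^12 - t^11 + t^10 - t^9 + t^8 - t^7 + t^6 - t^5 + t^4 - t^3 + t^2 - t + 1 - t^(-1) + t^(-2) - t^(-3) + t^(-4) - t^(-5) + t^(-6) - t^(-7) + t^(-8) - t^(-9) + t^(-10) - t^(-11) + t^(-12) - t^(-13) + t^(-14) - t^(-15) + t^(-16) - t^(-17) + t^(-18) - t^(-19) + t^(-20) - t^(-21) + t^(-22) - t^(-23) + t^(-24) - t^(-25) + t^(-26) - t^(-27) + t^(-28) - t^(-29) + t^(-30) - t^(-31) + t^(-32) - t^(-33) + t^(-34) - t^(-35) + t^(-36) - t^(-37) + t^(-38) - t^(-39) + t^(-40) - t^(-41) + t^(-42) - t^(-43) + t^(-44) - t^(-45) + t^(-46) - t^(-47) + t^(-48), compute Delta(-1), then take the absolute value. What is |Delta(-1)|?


Step 1: The polynomial has 97 terms with alternating signs, exponents from 48 down to -48.
Step 2: Substitute t = -1. The i-th term has coefficient (-1)^i and exponent (m-i),
  so its value is (-1)^i * (-1)^(m-i) = (-1)^m = 1 for every i.
Step 3: All 97 terms equal 1, so Delta(-1) = 97 * (1) = 97
Step 4: |Delta(-1)| = 97

97


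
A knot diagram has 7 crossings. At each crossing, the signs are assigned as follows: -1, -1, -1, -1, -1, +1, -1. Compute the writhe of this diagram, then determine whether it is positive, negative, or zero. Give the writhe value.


Step 1: Count positive crossings (+1).
Positive crossings: 1
Step 2: Count negative crossings (-1).
Negative crossings: 6
Step 3: Writhe = (positive) - (negative)
w = 1 - 6 = -5
Step 4: |w| = 5, and w is negative

-5


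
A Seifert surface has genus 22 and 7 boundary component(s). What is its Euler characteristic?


chi = 2 - 2g - b
= 2 - 2*22 - 7
= 2 - 44 - 7 = -49

-49


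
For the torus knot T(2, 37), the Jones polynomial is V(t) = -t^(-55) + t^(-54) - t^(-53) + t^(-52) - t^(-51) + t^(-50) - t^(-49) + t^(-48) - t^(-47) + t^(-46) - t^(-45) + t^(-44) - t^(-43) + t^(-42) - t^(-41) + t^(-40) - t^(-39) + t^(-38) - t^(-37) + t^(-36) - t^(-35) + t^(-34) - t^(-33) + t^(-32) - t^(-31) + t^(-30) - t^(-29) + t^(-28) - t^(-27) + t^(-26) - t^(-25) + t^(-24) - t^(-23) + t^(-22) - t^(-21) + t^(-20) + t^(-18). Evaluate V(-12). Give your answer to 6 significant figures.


Substituting t = -12 into V(t) = -t^(-55) + t^(-54) - t^(-53) + t^(-52) - t^(-51) + t^(-50) - t^(-49) + t^(-48) - t^(-47) + t^(-46) - t^(-45) + t^(-44) - t^(-43) + t^(-42) - t^(-41) + t^(-40) - t^(-39) + t^(-38) - t^(-37) + t^(-36) - t^(-35) + t^(-34) - t^(-33) + t^(-32) - t^(-31) + t^(-30) - t^(-29) + t^(-28) - t^(-27) + t^(-26) - t^(-25) + t^(-24) - t^(-23) + t^(-22) - t^(-21) + t^(-20) + t^(-18):
  (-)t^(-55) = 4.41602e-60
  (+)t^(-54) = 5.29923e-59
  (-)t^(-53) = 6.35908e-58
  (+)t^(-52) = 7.63089e-57
  (-)t^(-51) = 9.15707e-56
  (+)t^(-50) = 1.09885e-54
  (-)t^(-49) = 1.31862e-53
  (+)t^(-48) = 1.58234e-52
  (-)t^(-47) = 1.89881e-51
  (+)t^(-46) = 2.27857e-50
  (-)t^(-45) = 2.73429e-49
  (+)t^(-44) = 3.28114e-48
  (-)t^(-43) = 3.93737e-47
  (+)t^(-42) = 4.72485e-46
  (-)t^(-41) = 5.66982e-45
  (+)t^(-40) = 6.80378e-44
  (-)t^(-39) = 8.16453e-43
  (+)t^(-38) = 9.79744e-42
  (-)t^(-37) = 1.17569e-40
  (+)t^(-36) = 1.41083e-39
  (-)t^(-35) = 1.693e-38
  (+)t^(-34) = 2.0316e-37
  (-)t^(-33) = 2.43792e-36
  (+)t^(-32) = 2.9255e-35
  (-)t^(-31) = 3.5106e-34
  (+)t^(-30) = 4.21272e-33
  (-)t^(-29) = 5.05526e-32
  (+)t^(-28) = 6.06632e-31
  (-)t^(-27) = 7.27958e-30
  (+)t^(-26) = 8.7355e-29
  (-)t^(-25) = 1.04826e-27
  (+)t^(-24) = 1.25791e-26
  (-)t^(-23) = 1.50949e-25
  (+)t^(-22) = 1.81139e-24
  (-)t^(-21) = 2.17367e-23
  (+)t^(-20) = 2.60841e-22
  (+)t^(-18) = 3.7561e-20
Sum = (4.41602e-60) + (5.29923e-59) + (6.35908e-58) + (7.63089e-57) + (9.15707e-56) + (1.09885e-54) + (1.31862e-53) + (1.58234e-52) + (1.89881e-51) + (2.27857e-50) + (2.73429e-49) + (3.28114e-48) + (3.93737e-47) + (4.72485e-46) + (5.66982e-45) + (6.80378e-44) + (8.16453e-43) + (9.79744e-42) + (1.17569e-40) + (1.41083e-39) + (1.693e-38) + (2.0316e-37) + (2.43792e-36) + (2.9255e-35) + (3.5106e-34) + (4.21272e-33) + (5.05526e-32) + (6.06632e-31) + (7.27958e-30) + (8.7355e-29) + (1.04826e-27) + (1.25791e-26) + (1.50949e-25) + (1.81139e-24) + (2.17367e-23) + (2.60841e-22) + (3.7561e-20)
= 3.784559007e-20
Rounded to 6 significant figures: 3.78456e-20

3.78456e-20


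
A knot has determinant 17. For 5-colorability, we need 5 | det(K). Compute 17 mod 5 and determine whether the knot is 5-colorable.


Step 1: A knot is p-colorable if and only if p divides its determinant.
Step 2: Compute 17 mod 5.
17 = 3 * 5 + 2
Step 3: 17 mod 5 = 2
Step 4: The knot is 5-colorable: no

2


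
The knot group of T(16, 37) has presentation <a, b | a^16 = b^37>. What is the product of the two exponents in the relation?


The relation is a^16 = b^37.
Product of exponents = 16 * 37
= 592

592


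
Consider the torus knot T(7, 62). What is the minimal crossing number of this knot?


For a torus knot T(p, q) with gcd(p,q)=1,
the crossing number is min(p*(q-1), q*(p-1)).
p*(q-1) = 7*61 = 427
q*(p-1) = 62*6 = 372
min(427, 372) = 372

372


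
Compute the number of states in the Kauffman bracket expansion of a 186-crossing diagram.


Each crossing contributes 2 choices (A-smoothing or B-smoothing).
Total states = 2^186 = 98079714615416886934934209737619787751599303819750539264

98079714615416886934934209737619787751599303819750539264


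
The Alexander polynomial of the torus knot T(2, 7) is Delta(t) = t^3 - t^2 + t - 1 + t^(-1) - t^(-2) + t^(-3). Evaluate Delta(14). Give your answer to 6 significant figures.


Substituting t = 14 into Delta(t) = t^3 - t^2 + t - 1 + t^(-1) - t^(-2) + t^(-3):
Term values: (2744) + (-196) + (14) + (-1) + (0.0714286) + (-0.00510204) + (0.000364431)
Sum = 2561.066691
Rounded to 6 significant figures: 2561.07

2561.07


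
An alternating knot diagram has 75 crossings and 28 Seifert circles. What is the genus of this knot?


For alternating knots, g = (c - s + 1)/2.
= (75 - 28 + 1)/2
= 48/2 = 24

24


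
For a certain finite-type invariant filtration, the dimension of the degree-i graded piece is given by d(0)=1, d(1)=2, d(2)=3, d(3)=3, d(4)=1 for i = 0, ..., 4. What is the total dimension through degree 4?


Total dimension = d(0) + d(1) + ... + d(4)
= 1 + 2 + 3 + 3 + 1
= 10

10


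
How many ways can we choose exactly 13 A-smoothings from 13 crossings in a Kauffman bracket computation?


We choose which 13 of 13 crossings get A-smoothings.
C(13, 13) = 13! / (13! * 0!)
= 1

1


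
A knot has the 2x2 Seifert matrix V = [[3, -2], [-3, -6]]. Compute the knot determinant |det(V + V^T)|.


Step 1: Form V + V^T where V = [[3, -2], [-3, -6]]
  V^T = [[3, -3], [-2, -6]]
  V + V^T = [[6, -5], [-5, -12]]
Step 2: det(V + V^T) = 6*(-12) - (-5)*(-5)
  = -72 - 25 = -97
Step 3: Knot determinant = |det(V + V^T)| = |-97| = 97

97


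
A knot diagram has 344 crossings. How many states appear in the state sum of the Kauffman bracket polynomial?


Each crossing contributes 2 choices (A-smoothing or B-smoothing).
Total states = 2^344 = 35835915874844867368919076489095108449946327955754392558399825615420669938882575126094039892345713852416

35835915874844867368919076489095108449946327955754392558399825615420669938882575126094039892345713852416


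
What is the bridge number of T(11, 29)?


The bridge number of T(p,q) is min(p,q).
min(11, 29) = 11

11


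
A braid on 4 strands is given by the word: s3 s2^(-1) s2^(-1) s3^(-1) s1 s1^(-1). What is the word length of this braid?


The word length counts the number of generators (including inverses).
Listing each generator: s3, s2^(-1), s2^(-1), s3^(-1), s1, s1^(-1)
There are 6 generators in this braid word.

6


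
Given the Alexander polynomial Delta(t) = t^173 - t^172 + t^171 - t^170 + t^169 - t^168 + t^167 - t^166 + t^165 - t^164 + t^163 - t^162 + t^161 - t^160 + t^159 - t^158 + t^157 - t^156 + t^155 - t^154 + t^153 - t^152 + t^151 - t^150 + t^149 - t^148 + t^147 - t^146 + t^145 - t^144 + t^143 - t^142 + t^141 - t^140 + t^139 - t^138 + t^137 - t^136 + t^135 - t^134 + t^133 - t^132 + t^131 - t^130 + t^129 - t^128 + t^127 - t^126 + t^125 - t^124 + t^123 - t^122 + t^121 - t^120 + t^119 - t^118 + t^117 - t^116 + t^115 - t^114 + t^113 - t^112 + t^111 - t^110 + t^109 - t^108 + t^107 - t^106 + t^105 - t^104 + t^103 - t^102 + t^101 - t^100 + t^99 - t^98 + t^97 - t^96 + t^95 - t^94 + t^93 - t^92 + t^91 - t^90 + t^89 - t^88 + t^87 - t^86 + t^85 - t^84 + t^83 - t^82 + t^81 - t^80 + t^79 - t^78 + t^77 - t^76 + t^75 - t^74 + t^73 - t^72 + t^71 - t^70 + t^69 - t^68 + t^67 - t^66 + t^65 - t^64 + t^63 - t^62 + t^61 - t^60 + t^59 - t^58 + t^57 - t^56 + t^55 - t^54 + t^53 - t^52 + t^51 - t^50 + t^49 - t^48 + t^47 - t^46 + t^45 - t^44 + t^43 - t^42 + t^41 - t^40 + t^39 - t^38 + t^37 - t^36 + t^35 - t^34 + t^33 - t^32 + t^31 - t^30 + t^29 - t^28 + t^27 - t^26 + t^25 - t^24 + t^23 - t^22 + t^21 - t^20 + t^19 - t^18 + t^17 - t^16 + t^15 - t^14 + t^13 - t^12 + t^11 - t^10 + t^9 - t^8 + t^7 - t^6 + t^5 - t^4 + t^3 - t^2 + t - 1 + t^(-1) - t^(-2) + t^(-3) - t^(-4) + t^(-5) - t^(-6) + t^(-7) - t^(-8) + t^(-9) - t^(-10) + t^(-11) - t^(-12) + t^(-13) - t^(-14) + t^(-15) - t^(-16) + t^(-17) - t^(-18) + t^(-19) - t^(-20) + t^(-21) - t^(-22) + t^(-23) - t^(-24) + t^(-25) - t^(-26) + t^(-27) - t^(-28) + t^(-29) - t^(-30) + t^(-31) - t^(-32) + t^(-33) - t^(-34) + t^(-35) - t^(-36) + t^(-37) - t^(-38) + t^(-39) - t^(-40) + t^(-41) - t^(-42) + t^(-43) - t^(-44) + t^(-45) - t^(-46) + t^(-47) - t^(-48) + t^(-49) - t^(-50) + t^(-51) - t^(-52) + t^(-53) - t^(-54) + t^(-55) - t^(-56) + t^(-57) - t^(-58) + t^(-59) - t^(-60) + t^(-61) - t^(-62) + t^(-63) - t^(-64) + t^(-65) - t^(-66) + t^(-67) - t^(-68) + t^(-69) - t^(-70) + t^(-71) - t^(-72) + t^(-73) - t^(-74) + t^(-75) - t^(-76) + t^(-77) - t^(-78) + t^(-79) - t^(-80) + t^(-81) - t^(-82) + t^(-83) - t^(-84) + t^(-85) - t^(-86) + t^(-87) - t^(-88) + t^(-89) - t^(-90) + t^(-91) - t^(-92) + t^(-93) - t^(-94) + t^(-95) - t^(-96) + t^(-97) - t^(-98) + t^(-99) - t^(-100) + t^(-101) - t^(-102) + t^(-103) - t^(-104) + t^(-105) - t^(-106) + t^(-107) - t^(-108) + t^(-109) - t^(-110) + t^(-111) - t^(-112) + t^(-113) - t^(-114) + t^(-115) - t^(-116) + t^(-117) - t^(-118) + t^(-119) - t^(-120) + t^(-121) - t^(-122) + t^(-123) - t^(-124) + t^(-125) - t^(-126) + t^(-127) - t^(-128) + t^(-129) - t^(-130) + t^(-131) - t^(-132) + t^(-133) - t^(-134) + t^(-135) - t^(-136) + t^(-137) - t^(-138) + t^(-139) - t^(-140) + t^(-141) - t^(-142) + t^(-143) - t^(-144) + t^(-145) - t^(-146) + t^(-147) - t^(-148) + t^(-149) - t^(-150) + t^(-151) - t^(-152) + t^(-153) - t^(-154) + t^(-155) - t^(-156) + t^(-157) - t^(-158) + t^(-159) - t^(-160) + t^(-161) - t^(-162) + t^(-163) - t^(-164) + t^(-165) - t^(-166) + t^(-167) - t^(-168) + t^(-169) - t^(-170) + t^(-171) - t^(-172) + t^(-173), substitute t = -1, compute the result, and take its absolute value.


Step 1: The polynomial has 347 terms with alternating signs, exponents from 173 down to -173.
Step 2: Substitute t = -1. The i-th term has coefficient (-1)^i and exponent (m-i),
  so its value is (-1)^i * (-1)^(m-i) = (-1)^m = -1 for every i.
Step 3: All 347 terms equal -1, so Delta(-1) = 347 * (-1) = -347
Step 4: |Delta(-1)| = 347

347


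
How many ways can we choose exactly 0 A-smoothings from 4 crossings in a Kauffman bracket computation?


We choose which 0 of 4 crossings get A-smoothings.
C(4, 0) = 4! / (0! * 4!)
= 1

1


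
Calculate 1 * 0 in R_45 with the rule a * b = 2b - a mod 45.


1 * 0 = 2*0 - 1 mod 45
= 0 - 1 mod 45
= -1 mod 45 = 44

44


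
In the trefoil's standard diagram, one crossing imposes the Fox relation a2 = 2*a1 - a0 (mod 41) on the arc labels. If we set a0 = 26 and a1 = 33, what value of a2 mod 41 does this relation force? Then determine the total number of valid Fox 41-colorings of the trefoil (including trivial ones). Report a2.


Step 1: Apply the given crossing relation 2*a1 - a0 - a2 = 0 (mod 41).
  a2 = 2*a1 - a0 mod 41
  a2 = 2*33 - 26 mod 41
  a2 = 66 - 26 mod 41
  a2 = 40 mod 41 = 40
Step 2: The trefoil has determinant 3.
  Number of Fox p-colorings (p prime) is p^2 if p = 3, else p.
  Since 41 does not divide 3, only trivial (constant) colorings exist.
  (So the trial a0 = 26, a1 = 33 with a0 != a1 does NOT extend to a valid coloring of the whole trefoil: the other two crossing relations require 3*(a1 - a0) = 0 (mod 41), which fails.)
  Total colorings = 41
Step 3: a2 = 40, total Fox 41-colorings = 41

40


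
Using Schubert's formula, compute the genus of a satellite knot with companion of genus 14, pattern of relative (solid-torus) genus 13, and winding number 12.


Schubert: g(satellite) = g_rel(pattern) + |winding| * g(companion),
where g_rel(pattern) is the genus of the pattern relative to the solid torus.
= 13 + 12 * 14
= 13 + 168 = 181

181


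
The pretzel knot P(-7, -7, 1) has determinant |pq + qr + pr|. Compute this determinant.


Step 1: Compute pq + qr + pr.
pq = (-7)*(-7) = 49
qr = (-7)*1 = -7
pr = (-7)*1 = -7
pq + qr + pr = 49 + (-7) + (-7) = 35
Step 2: Take absolute value.
det(P(-7,-7,1)) = |35| = 35

35


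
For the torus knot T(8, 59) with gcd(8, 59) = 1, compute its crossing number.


For a torus knot T(p, q) with gcd(p,q)=1,
the crossing number is min(p*(q-1), q*(p-1)).
p*(q-1) = 8*58 = 464
q*(p-1) = 59*7 = 413
min(464, 413) = 413

413


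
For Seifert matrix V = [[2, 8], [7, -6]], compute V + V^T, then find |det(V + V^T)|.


Step 1: Form V + V^T where V = [[2, 8], [7, -6]]
  V^T = [[2, 7], [8, -6]]
  V + V^T = [[4, 15], [15, -12]]
Step 2: det(V + V^T) = 4*(-12) - 15*15
  = -48 - 225 = -273
Step 3: Knot determinant = |det(V + V^T)| = |-273| = 273

273


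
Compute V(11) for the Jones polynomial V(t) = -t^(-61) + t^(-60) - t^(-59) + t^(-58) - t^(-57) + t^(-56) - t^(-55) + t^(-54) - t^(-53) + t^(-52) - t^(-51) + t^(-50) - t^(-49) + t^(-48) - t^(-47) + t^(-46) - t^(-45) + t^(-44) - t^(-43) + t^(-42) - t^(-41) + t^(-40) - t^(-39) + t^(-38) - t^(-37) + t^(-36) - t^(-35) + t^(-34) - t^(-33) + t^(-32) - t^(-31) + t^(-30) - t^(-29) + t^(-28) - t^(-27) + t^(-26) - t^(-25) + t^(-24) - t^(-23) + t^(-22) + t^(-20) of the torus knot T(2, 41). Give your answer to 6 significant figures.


Substituting t = 11 into V(t) = -t^(-61) + t^(-60) - t^(-59) + t^(-58) - t^(-57) + t^(-56) - t^(-55) + t^(-54) - t^(-53) + t^(-52) - t^(-51) + t^(-50) - t^(-49) + t^(-48) - t^(-47) + t^(-46) - t^(-45) + t^(-44) - t^(-43) + t^(-42) - t^(-41) + t^(-40) - t^(-39) + t^(-38) - t^(-37) + t^(-36) - t^(-35) + t^(-34) - t^(-33) + t^(-32) - t^(-31) + t^(-30) - t^(-29) + t^(-28) - t^(-27) + t^(-26) - t^(-25) + t^(-24) - t^(-23) + t^(-22) + t^(-20):
  (-)t^(-61) = -2.9857e-64
  (+)t^(-60) = 3.28427e-63
  (-)t^(-59) = -3.6127e-62
  (+)t^(-58) = 3.97397e-61
  (-)t^(-57) = -4.37136e-60
  (+)t^(-56) = 4.8085e-59
  (-)t^(-55) = -5.28935e-58
  (+)t^(-54) = 5.81829e-57
  (-)t^(-53) = -6.40011e-56
  (+)t^(-52) = 7.04013e-55
  (-)t^(-51) = -7.74414e-54
  (+)t^(-50) = 8.51855e-53
  (-)t^(-49) = -9.37041e-52
  (+)t^(-48) = 1.03074e-50
  (-)t^(-47) = -1.13382e-49
  (+)t^(-46) = 1.2472e-48
  (-)t^(-45) = -1.37192e-47
  (+)t^(-44) = 1.50911e-46
  (-)t^(-43) = -1.66002e-45
  (+)t^(-42) = 1.82603e-44
  (-)t^(-41) = -2.00863e-43
  (+)t^(-40) = 2.20949e-42
  (-)t^(-39) = -2.43044e-41
  (+)t^(-38) = 2.67349e-40
  (-)t^(-37) = -2.94083e-39
  (+)t^(-36) = 3.23492e-38
  (-)t^(-35) = -3.55841e-37
  (+)t^(-34) = 3.91425e-36
  (-)t^(-33) = -4.30568e-35
  (+)t^(-32) = 4.73624e-34
  (-)t^(-31) = -5.20987e-33
  (+)t^(-30) = 5.73086e-32
  (-)t^(-29) = -6.30394e-31
  (+)t^(-28) = 6.93433e-30
  (-)t^(-27) = -7.62777e-29
  (+)t^(-26) = 8.39055e-28
  (-)t^(-25) = -9.2296e-27
  (+)t^(-24) = 1.01526e-25
  (-)t^(-23) = -1.11678e-24
  (+)t^(-22) = 1.22846e-23
  (+)t^(-20) = 1.48644e-21
Sum = (-2.9857e-64) + (3.28427e-63) + (-3.6127e-62) + (3.97397e-61) + (-4.37136e-60) + (4.8085e-59) + (-5.28935e-58) + (5.81829e-57) + (-6.40011e-56) + (7.04013e-55) + (-7.74414e-54) + (8.51855e-53) + (-9.37041e-52) + (1.03074e-50) + (-1.13382e-49) + (1.2472e-48) + (-1.37192e-47) + (1.50911e-46) + (-1.66002e-45) + (1.82603e-44) + (-2.00863e-43) + (2.20949e-42) + (-2.43044e-41) + (2.67349e-40) + (-2.94083e-39) + (3.23492e-38) + (-3.55841e-37) + (3.91425e-36) + (-4.30568e-35) + (4.73624e-34) + (-5.20987e-33) + (5.73086e-32) + (-6.30394e-31) + (6.93433e-30) + (-7.62777e-29) + (8.39055e-28) + (-9.2296e-27) + (1.01526e-25) + (-1.11678e-24) + (1.22846e-23) + (1.48644e-21)
= 1.497697161e-21
Rounded to 6 significant figures: 1.4977e-21

1.4977e-21


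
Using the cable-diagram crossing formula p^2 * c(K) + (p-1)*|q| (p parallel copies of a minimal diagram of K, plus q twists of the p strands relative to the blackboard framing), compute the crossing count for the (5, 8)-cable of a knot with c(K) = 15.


Step 1: Each of the c(K) crossings of the companion diagram becomes p*p = p^2 crossings among the p parallel strands, and each of the |q| twists s_1 s_2 ... s_(p-1) adds (p-1) crossings.
  Crossings = p^2 * c(K) + (p-1)*|q|
Step 2: = 5^2 * 15 + (5-1)*8
Step 3: = 25*15 + 4*8
Step 4: = 375 + 32 = 407

407


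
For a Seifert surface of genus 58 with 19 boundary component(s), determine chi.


chi = 2 - 2g - b
= 2 - 2*58 - 19
= 2 - 116 - 19 = -133

-133


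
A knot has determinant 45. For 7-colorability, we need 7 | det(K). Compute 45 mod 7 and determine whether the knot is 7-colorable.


Step 1: A knot is p-colorable if and only if p divides its determinant.
Step 2: Compute 45 mod 7.
45 = 6 * 7 + 3
Step 3: 45 mod 7 = 3
Step 4: The knot is 7-colorable: no

3


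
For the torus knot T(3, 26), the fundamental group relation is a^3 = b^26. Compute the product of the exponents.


The relation is a^3 = b^26.
Product of exponents = 3 * 26
= 78

78


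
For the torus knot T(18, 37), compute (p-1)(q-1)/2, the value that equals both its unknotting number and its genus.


For a torus knot T(p,q), both the unknotting number and genus equal (p-1)(q-1)/2.
= (18-1)(37-1)/2
= 17*36/2
= 612/2 = 306

306


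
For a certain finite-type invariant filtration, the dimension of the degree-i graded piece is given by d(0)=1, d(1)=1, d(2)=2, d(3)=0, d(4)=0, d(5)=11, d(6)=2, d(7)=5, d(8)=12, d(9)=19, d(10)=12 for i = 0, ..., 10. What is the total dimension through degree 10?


Total dimension = d(0) + d(1) + ... + d(10)
= 1 + 1 + 2 + 0 + 0 + 11 + 2 + 5 + 12 + 19 + 12
= 65

65


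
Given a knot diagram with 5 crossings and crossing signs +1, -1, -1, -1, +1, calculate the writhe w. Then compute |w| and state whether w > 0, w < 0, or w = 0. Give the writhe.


Step 1: Count positive crossings (+1).
Positive crossings: 2
Step 2: Count negative crossings (-1).
Negative crossings: 3
Step 3: Writhe = (positive) - (negative)
w = 2 - 3 = -1
Step 4: |w| = 1, and w is negative

-1


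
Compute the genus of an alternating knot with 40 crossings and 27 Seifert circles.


For alternating knots, g = (c - s + 1)/2.
= (40 - 27 + 1)/2
= 14/2 = 7

7


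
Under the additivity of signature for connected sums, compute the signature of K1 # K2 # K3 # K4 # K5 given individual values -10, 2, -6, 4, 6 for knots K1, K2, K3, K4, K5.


The signature is additive under connected sum.
signature(K1 # K2 # K3 # K4 # K5) = (-10) + (2) + (-6) + (4) + (6)
= -4

-4


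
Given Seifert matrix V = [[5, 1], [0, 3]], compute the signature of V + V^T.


Step 1: V + V^T = [[10, 1], [1, 6]]
Step 2: trace = 16, det = 59
Step 3: Discriminant = 16^2 - 4*59 = 20
Step 4: Eigenvalues: 10.2361, 5.76393
Step 5: Signature = (# positive eigenvalues) - (# negative eigenvalues) = 2

2


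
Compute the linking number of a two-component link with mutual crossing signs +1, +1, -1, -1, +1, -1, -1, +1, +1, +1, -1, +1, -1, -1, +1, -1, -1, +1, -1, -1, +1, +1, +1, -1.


Step 1: Count positive crossings: 12
Step 2: Count negative crossings: 12
Step 3: Sum of signs = 12 - 12 = 0
Step 4: Linking number = sum/2 = 0/2 = 0

0


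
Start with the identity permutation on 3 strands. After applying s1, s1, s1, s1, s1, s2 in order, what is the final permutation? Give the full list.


Starting with identity [1, 2, 3].
Apply generators in sequence:
  After s1: [2, 1, 3]
  After s1: [1, 2, 3]
  After s1: [2, 1, 3]
  After s1: [1, 2, 3]
  After s1: [2, 1, 3]
  After s2: [2, 3, 1]
Final permutation: [2, 3, 1]

[2, 3, 1]


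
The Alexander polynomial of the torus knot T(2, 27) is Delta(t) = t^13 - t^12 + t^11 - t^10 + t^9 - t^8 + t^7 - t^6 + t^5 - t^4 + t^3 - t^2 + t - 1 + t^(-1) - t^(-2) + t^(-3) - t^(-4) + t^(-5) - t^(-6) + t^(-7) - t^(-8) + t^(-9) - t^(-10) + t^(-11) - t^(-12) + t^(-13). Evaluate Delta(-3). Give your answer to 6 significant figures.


Substituting t = -3 into Delta(t) = t^13 - t^12 + t^11 - t^10 + t^9 - t^8 + t^7 - t^6 + t^5 - t^4 + t^3 - t^2 + t - 1 + t^(-1) - t^(-2) + t^(-3) - t^(-4) + t^(-5) - t^(-6) + t^(-7) - t^(-8) + t^(-9) - t^(-10) + t^(-11) - t^(-12) + t^(-13):
Term values: (-1594323) + (-531441) + (-177147) + (-59049) + (-19683) + (-6561) + (-2187) + (-729) + (-243) + (-81) + (-27) + (-9) + (-3) + (-1) + (-0.333333) + (-0.111111) + (-0.037037) + (-0.0123457) + (-0.00411523) + (-0.00137174) + (-0.000457247) + (-0.000152416) + (-5.08053e-05) + (-1.69351e-05) + (-5.64503e-06) + (-1.88168e-06) + (-6.27225e-07)
Sum = -2391484.5
Rounded to 6 significant figures: -2.39148e+06

-2.39148e+06


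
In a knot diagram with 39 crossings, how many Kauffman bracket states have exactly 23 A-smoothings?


We choose which 23 of 39 crossings get A-smoothings.
C(39, 23) = 39! / (23! * 16!)
= 37711260990

37711260990


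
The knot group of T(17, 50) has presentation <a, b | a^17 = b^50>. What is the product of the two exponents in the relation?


The relation is a^17 = b^50.
Product of exponents = 17 * 50
= 850

850


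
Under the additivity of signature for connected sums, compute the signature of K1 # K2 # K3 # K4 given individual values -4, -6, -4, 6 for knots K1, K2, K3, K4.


The signature is additive under connected sum.
signature(K1 # K2 # K3 # K4) = (-4) + (-6) + (-4) + (6)
= -8

-8


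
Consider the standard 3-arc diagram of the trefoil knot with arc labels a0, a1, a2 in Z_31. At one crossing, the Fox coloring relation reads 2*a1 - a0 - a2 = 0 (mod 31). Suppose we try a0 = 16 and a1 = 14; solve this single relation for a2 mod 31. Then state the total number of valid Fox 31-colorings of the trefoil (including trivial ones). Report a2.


Step 1: Apply the given crossing relation 2*a1 - a0 - a2 = 0 (mod 31).
  a2 = 2*a1 - a0 mod 31
  a2 = 2*14 - 16 mod 31
  a2 = 28 - 16 mod 31
  a2 = 12 mod 31 = 12
Step 2: The trefoil has determinant 3.
  Number of Fox p-colorings (p prime) is p^2 if p = 3, else p.
  Since 31 does not divide 3, only trivial (constant) colorings exist.
  (So the trial a0 = 16, a1 = 14 with a0 != a1 does NOT extend to a valid coloring of the whole trefoil: the other two crossing relations require 3*(a1 - a0) = 0 (mod 31), which fails.)
  Total colorings = 31
Step 3: a2 = 12, total Fox 31-colorings = 31

12


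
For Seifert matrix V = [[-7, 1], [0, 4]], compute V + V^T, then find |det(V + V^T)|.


Step 1: Form V + V^T where V = [[-7, 1], [0, 4]]
  V^T = [[-7, 0], [1, 4]]
  V + V^T = [[-14, 1], [1, 8]]
Step 2: det(V + V^T) = (-14)*8 - 1*1
  = -112 - 1 = -113
Step 3: Knot determinant = |det(V + V^T)| = |-113| = 113

113


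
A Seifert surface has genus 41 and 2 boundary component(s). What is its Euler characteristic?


chi = 2 - 2g - b
= 2 - 2*41 - 2
= 2 - 82 - 2 = -82

-82


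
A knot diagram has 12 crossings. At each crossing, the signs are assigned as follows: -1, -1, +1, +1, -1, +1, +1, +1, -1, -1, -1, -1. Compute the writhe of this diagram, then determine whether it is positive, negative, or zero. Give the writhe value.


Step 1: Count positive crossings (+1).
Positive crossings: 5
Step 2: Count negative crossings (-1).
Negative crossings: 7
Step 3: Writhe = (positive) - (negative)
w = 5 - 7 = -2
Step 4: |w| = 2, and w is negative

-2


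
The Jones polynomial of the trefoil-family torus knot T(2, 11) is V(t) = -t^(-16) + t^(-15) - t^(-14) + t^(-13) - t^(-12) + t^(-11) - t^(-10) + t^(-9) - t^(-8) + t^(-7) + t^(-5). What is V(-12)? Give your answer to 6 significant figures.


Substituting t = -12 into V(t) = -t^(-16) + t^(-15) - t^(-14) + t^(-13) - t^(-12) + t^(-11) - t^(-10) + t^(-9) - t^(-8) + t^(-7) + t^(-5):
  (-)t^(-16) = -5.40879e-18
  (+)t^(-15) = -6.49055e-17
  (-)t^(-14) = -7.78866e-16
  (+)t^(-13) = -9.34639e-15
  (-)t^(-12) = -1.12157e-13
  (+)t^(-11) = -1.34588e-12
  (-)t^(-10) = -1.61506e-11
  (+)t^(-9) = -1.93807e-10
  (-)t^(-8) = -2.32568e-09
  (+)t^(-7) = -2.79082e-08
  (+)t^(-5) = -4.01878e-06
Sum = (-5.40879e-18) + (-6.49055e-17) + (-7.78866e-16) + (-9.34639e-15) + (-1.12157e-13) + (-1.34588e-12) + (-1.61506e-11) + (-1.93807e-10) + (-2.32568e-09) + (-2.79082e-08) + (-4.01878e-06)
= -4.049220991e-06
Rounded to 6 significant figures: -4.04922e-06

-4.04922e-06


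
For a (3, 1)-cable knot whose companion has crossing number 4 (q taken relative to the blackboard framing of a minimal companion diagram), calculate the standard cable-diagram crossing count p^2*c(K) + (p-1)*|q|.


Step 1: Each of the c(K) crossings of the companion diagram becomes p*p = p^2 crossings among the p parallel strands, and each of the |q| twists s_1 s_2 ... s_(p-1) adds (p-1) crossings.
  Crossings = p^2 * c(K) + (p-1)*|q|
Step 2: = 3^2 * 4 + (3-1)*1
Step 3: = 9*4 + 2*1
Step 4: = 36 + 2 = 38

38


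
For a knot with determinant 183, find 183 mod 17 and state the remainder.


Step 1: A knot is p-colorable if and only if p divides its determinant.
Step 2: Compute 183 mod 17.
183 = 10 * 17 + 13
Step 3: 183 mod 17 = 13
Step 4: The knot is 17-colorable: no

13


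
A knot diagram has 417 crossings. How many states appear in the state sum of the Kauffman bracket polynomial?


Each crossing contributes 2 choices (A-smoothing or B-smoothing).
Total states = 2^417 = 338460656020607282663380637712778772392143197677711984273740183180495765112991409062496875745134225841966700556811959451779072

338460656020607282663380637712778772392143197677711984273740183180495765112991409062496875745134225841966700556811959451779072


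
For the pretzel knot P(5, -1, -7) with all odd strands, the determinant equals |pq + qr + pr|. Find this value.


Step 1: Compute pq + qr + pr.
pq = 5*(-1) = -5
qr = (-1)*(-7) = 7
pr = 5*(-7) = -35
pq + qr + pr = -5 + 7 + (-35) = -33
Step 2: Take absolute value.
det(P(5,-1,-7)) = |-33| = 33

33


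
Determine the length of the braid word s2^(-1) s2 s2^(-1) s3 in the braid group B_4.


The word length counts the number of generators (including inverses).
Listing each generator: s2^(-1), s2, s2^(-1), s3
There are 4 generators in this braid word.

4


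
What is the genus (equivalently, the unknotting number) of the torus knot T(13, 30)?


For a torus knot T(p,q), both the unknotting number and genus equal (p-1)(q-1)/2.
= (13-1)(30-1)/2
= 12*29/2
= 348/2 = 174

174


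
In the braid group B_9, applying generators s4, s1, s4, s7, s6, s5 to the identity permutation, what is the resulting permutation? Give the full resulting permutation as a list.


Starting with identity [1, 2, 3, 4, 5, 6, 7, 8, 9].
Apply generators in sequence:
  After s4: [1, 2, 3, 5, 4, 6, 7, 8, 9]
  After s1: [2, 1, 3, 5, 4, 6, 7, 8, 9]
  After s4: [2, 1, 3, 4, 5, 6, 7, 8, 9]
  After s7: [2, 1, 3, 4, 5, 6, 8, 7, 9]
  After s6: [2, 1, 3, 4, 5, 8, 6, 7, 9]
  After s5: [2, 1, 3, 4, 8, 5, 6, 7, 9]
Final permutation: [2, 1, 3, 4, 8, 5, 6, 7, 9]

[2, 1, 3, 4, 8, 5, 6, 7, 9]


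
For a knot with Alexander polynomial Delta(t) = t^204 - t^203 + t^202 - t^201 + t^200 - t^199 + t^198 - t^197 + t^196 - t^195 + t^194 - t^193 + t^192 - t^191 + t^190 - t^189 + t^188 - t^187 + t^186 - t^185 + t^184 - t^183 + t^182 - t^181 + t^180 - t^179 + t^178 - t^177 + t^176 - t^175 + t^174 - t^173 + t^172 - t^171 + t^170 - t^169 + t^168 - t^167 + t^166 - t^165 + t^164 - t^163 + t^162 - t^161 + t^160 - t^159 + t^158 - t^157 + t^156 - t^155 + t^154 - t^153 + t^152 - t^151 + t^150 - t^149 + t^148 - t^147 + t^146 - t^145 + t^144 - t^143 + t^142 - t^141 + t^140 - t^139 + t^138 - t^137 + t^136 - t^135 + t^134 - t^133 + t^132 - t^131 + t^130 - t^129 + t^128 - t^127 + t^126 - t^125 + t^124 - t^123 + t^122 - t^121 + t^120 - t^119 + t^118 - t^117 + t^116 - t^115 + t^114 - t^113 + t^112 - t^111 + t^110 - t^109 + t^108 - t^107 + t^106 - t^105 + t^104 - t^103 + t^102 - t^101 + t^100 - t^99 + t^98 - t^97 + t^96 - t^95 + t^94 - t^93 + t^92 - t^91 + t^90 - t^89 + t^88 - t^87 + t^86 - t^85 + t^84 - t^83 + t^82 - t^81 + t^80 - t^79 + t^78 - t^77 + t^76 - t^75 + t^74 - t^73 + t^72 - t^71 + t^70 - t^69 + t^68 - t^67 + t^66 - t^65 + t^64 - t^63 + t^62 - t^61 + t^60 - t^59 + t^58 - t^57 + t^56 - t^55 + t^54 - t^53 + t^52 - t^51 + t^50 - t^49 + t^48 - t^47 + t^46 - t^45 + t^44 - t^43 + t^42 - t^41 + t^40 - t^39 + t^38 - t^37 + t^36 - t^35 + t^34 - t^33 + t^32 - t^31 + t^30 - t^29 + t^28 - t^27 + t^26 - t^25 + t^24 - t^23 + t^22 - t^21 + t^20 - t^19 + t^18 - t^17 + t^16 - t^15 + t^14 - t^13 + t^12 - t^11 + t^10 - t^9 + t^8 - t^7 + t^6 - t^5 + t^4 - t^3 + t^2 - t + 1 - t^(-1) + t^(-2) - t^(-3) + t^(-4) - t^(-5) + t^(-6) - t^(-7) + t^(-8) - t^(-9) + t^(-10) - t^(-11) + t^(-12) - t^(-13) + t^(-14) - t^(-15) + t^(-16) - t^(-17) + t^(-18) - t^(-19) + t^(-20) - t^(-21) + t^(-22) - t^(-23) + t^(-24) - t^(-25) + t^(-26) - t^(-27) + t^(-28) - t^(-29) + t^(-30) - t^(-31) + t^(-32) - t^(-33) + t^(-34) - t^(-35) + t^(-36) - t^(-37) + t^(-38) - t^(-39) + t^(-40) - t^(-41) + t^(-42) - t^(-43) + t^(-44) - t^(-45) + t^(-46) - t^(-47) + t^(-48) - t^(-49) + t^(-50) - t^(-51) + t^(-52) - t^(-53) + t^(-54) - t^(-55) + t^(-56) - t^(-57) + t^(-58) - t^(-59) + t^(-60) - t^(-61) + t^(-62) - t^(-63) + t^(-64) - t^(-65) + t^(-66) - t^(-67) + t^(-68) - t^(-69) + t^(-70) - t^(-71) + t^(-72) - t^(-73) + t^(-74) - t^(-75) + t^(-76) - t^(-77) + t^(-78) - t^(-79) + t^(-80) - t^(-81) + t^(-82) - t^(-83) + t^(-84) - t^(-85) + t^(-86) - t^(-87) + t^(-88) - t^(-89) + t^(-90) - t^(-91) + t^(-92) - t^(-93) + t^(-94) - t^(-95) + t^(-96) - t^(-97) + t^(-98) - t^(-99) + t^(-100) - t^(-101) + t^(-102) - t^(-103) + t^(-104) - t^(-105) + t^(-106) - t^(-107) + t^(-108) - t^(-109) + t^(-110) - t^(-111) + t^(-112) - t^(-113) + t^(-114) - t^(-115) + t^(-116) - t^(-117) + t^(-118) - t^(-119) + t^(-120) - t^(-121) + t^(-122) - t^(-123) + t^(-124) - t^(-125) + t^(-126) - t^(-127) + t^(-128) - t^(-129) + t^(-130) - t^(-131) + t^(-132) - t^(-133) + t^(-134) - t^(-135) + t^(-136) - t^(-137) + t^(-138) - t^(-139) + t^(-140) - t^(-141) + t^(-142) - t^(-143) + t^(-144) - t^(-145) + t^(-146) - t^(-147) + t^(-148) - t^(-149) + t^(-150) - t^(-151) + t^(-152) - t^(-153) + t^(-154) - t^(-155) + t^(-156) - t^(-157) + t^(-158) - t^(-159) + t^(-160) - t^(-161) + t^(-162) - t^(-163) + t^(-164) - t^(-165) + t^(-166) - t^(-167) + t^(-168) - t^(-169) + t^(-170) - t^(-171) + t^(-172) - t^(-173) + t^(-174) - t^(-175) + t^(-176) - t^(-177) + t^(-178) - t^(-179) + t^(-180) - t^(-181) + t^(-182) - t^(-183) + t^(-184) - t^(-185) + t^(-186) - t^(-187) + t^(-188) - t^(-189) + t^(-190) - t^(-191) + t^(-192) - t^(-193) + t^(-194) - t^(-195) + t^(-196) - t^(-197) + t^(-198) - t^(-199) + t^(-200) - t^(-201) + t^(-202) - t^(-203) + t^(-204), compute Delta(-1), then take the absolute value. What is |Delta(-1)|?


Step 1: The polynomial has 409 terms with alternating signs, exponents from 204 down to -204.
Step 2: Substitute t = -1. The i-th term has coefficient (-1)^i and exponent (m-i),
  so its value is (-1)^i * (-1)^(m-i) = (-1)^m = 1 for every i.
Step 3: All 409 terms equal 1, so Delta(-1) = 409 * (1) = 409
Step 4: |Delta(-1)| = 409

409


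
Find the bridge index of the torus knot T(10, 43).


The bridge number of T(p,q) is min(p,q).
min(10, 43) = 10

10


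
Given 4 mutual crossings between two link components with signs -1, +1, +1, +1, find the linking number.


Step 1: Count positive crossings: 3
Step 2: Count negative crossings: 1
Step 3: Sum of signs = 3 - 1 = 2
Step 4: Linking number = sum/2 = 2/2 = 1

1


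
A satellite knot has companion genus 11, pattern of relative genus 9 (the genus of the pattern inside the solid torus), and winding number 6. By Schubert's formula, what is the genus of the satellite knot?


Schubert: g(satellite) = g_rel(pattern) + |winding| * g(companion),
where g_rel(pattern) is the genus of the pattern relative to the solid torus.
= 9 + 6 * 11
= 9 + 66 = 75

75


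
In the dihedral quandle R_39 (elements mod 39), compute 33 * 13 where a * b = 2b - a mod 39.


33 * 13 = 2*13 - 33 mod 39
= 26 - 33 mod 39
= -7 mod 39 = 32

32


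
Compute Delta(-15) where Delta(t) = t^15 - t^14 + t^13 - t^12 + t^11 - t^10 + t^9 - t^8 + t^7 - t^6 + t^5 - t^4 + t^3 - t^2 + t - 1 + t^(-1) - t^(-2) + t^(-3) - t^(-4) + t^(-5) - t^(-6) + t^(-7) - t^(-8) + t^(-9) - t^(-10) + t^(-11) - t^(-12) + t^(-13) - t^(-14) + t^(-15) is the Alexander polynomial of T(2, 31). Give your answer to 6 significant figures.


Substituting t = -15 into Delta(t) = t^15 - t^14 + t^13 - t^12 + t^11 - t^10 + t^9 - t^8 + t^7 - t^6 + t^5 - t^4 + t^3 - t^2 + t - 1 + t^(-1) - t^(-2) + t^(-3) - t^(-4) + t^(-5) - t^(-6) + t^(-7) - t^(-8) + t^(-9) - t^(-10) + t^(-11) - t^(-12) + t^(-13) - t^(-14) + t^(-15):
Term values: (-437893890380859392) + (-29192926025390624) + (-1946195068359375) + (-129746337890625) + (-8649755859375) + (-576650390625) + (-38443359375) + (-2562890625) + (-170859375) + (-11390625) + (-759375) + (-50625) + (-3375) + (-225) + (-15) + (-1) + (-0.0666667) + (-0.00444444) + (-0.000296296) + (-1.97531e-05) + (-1.31687e-06) + (-8.77915e-08) + (-5.85277e-09) + (-3.90184e-10) + (-2.60123e-11) + (-1.73415e-12) + (-1.1561e-13) + (-7.70735e-15) + (-5.13823e-16) + (-3.42549e-17) + (-2.28366e-18)
Sum = -4.691720254e+17
Rounded to 6 significant figures: -4.69172e+17

-4.69172e+17


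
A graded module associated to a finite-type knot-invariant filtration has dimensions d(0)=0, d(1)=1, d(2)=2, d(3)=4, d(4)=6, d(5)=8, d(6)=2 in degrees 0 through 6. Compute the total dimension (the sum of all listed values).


Total dimension = d(0) + d(1) + ... + d(6)
= 0 + 1 + 2 + 4 + 6 + 8 + 2
= 23

23


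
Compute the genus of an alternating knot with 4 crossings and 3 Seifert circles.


For alternating knots, g = (c - s + 1)/2.
= (4 - 3 + 1)/2
= 2/2 = 1

1


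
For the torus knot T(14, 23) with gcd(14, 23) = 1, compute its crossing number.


For a torus knot T(p, q) with gcd(p,q)=1,
the crossing number is min(p*(q-1), q*(p-1)).
p*(q-1) = 14*22 = 308
q*(p-1) = 23*13 = 299
min(308, 299) = 299

299


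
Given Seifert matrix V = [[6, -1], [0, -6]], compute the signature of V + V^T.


Step 1: V + V^T = [[12, -1], [-1, -12]]
Step 2: trace = 0, det = -145
Step 3: Discriminant = 0^2 - 4*(-145) = 580
Step 4: Eigenvalues: 12.0416, -12.0416
Step 5: Signature = (# positive eigenvalues) - (# negative eigenvalues) = 0

0


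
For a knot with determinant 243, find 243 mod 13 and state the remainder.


Step 1: A knot is p-colorable if and only if p divides its determinant.
Step 2: Compute 243 mod 13.
243 = 18 * 13 + 9
Step 3: 243 mod 13 = 9
Step 4: The knot is 13-colorable: no

9


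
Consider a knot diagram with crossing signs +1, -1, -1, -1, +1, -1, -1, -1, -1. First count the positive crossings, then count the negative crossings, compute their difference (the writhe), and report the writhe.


Step 1: Count positive crossings (+1).
Positive crossings: 2
Step 2: Count negative crossings (-1).
Negative crossings: 7
Step 3: Writhe = (positive) - (negative)
w = 2 - 7 = -5
Step 4: |w| = 5, and w is negative

-5


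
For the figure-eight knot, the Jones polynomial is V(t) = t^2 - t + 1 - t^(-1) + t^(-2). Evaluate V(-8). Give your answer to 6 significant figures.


Substituting t = -8 into V(t) = t^2 - t + 1 - t^(-1) + t^(-2):
  (+)t^(2) = 64
  (-)t^(1) = 8
  (+)t^(0) = 1
  (-)t^(-1) = 0.125
  (+)t^(-2) = 0.015625
Sum = (64) + (8) + (1) + (0.125) + (0.015625)
= 73.140625
Rounded to 6 significant figures: 73.1406

73.1406


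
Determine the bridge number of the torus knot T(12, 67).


The bridge number of T(p,q) is min(p,q).
min(12, 67) = 12

12


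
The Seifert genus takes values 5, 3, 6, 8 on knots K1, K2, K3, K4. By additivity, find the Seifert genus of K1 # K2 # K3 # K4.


The Seifert genus is additive under connected sum.
Seifert genus(K1 # K2 # K3 # K4) = (5) + (3) + (6) + (8)
= 22

22


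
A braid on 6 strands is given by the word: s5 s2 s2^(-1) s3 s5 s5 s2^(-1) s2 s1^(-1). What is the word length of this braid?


The word length counts the number of generators (including inverses).
Listing each generator: s5, s2, s2^(-1), s3, s5, s5, s2^(-1), s2, s1^(-1)
There are 9 generators in this braid word.

9


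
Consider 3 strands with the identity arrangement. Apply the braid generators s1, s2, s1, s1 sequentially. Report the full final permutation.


Starting with identity [1, 2, 3].
Apply generators in sequence:
  After s1: [2, 1, 3]
  After s2: [2, 3, 1]
  After s1: [3, 2, 1]
  After s1: [2, 3, 1]
Final permutation: [2, 3, 1]

[2, 3, 1]


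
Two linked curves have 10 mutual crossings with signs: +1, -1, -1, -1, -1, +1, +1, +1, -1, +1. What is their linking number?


Step 1: Count positive crossings: 5
Step 2: Count negative crossings: 5
Step 3: Sum of signs = 5 - 5 = 0
Step 4: Linking number = sum/2 = 0/2 = 0

0
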